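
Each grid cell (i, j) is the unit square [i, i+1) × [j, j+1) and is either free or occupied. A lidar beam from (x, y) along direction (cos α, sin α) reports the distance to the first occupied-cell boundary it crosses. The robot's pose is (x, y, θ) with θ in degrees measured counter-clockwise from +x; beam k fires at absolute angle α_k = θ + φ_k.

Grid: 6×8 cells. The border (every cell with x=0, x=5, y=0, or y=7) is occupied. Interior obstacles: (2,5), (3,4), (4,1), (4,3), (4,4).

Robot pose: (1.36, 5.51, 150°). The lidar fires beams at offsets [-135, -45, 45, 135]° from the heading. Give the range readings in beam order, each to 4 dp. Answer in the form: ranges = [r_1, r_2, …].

ranges = [0.6626, 1.3909, 0.3727, 4.6691]

beam 1: φ=-135°, α=15°
  dir = (cos 15°, sin 15°) = (0.9659, 0.2588); from cell (1,5)
  next x-line at t=0.6626, next y-line at t=1.8932; Δt_x=1.0353, Δt_y=3.8637
    x: enter (2,5) at t=0.6626 ← occupied
  → r_1 = 0.6626
beam 2: φ=-45°, α=105°
  dir = (cos 105°, sin 105°) = (-0.2588, 0.9659); from cell (1,5)
  next x-line at t=1.3909, next y-line at t=0.5073; Δt_x=3.8637, Δt_y=1.0353
    y: enter (1,6) at t=0.5073
    x: enter (0,6) at t=1.3909 ← occupied
  → r_2 = 1.3909
beam 3: φ=45°, α=195°
  dir = (cos 195°, sin 195°) = (-0.9659, -0.2588); from cell (1,5)
  next x-line at t=0.3727, next y-line at t=1.9705; Δt_x=1.0353, Δt_y=3.8637
    x: enter (0,5) at t=0.3727 ← occupied
  → r_3 = 0.3727
beam 4: φ=135°, α=285°
  dir = (cos 285°, sin 285°) = (0.2588, -0.9659); from cell (1,5)
  next x-line at t=2.4728, next y-line at t=0.5280; Δt_x=3.8637, Δt_y=1.0353
    y: enter (1,4) at t=0.5280
    y: enter (1,3) at t=1.5633
    x: enter (2,3) at t=2.4728
    y: enter (2,2) at t=2.5985
    y: enter (2,1) at t=3.6338
    y: enter (2,0) at t=4.6691 ← occupied
  → r_4 = 4.6691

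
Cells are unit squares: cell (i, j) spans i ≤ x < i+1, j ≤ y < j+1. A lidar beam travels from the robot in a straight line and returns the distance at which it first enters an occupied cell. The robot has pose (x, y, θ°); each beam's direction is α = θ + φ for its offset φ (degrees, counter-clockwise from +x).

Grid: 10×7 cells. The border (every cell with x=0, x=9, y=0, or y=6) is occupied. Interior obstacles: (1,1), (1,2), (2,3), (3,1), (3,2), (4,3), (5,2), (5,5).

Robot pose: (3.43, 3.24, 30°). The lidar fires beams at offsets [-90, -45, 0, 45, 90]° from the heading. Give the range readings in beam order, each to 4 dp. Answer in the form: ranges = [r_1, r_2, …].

ranges = [0.2771, 0.5901, 0.6582, 2.8574, 0.8600]

beam 1: φ=-90°, α=300°
  dir = (cos 300°, sin 300°) = (0.5000, -0.8660); from cell (3,3)
  next x-line at t=1.1400, next y-line at t=0.2771; Δt_x=2.0000, Δt_y=1.1547
    y: enter (3,2) at t=0.2771 ← occupied
  → r_1 = 0.2771
beam 2: φ=-45°, α=345°
  dir = (cos 345°, sin 345°) = (0.9659, -0.2588); from cell (3,3)
  next x-line at t=0.5901, next y-line at t=0.9273; Δt_x=1.0353, Δt_y=3.8637
    x: enter (4,3) at t=0.5901 ← occupied
  → r_2 = 0.5901
beam 3: φ=0°, α=30°
  dir = (cos 30°, sin 30°) = (0.8660, 0.5000); from cell (3,3)
  next x-line at t=0.6582, next y-line at t=1.5200; Δt_x=1.1547, Δt_y=2.0000
    x: enter (4,3) at t=0.6582 ← occupied
  → r_3 = 0.6582
beam 4: φ=45°, α=75°
  dir = (cos 75°, sin 75°) = (0.2588, 0.9659); from cell (3,3)
  next x-line at t=2.2023, next y-line at t=0.7868; Δt_x=3.8637, Δt_y=1.0353
    y: enter (3,4) at t=0.7868
    y: enter (3,5) at t=1.8221
    x: enter (4,5) at t=2.2023
    y: enter (4,6) at t=2.8574 ← occupied
  → r_4 = 2.8574
beam 5: φ=90°, α=120°
  dir = (cos 120°, sin 120°) = (-0.5000, 0.8660); from cell (3,3)
  next x-line at t=0.8600, next y-line at t=0.8776; Δt_x=2.0000, Δt_y=1.1547
    x: enter (2,3) at t=0.8600 ← occupied
  → r_5 = 0.8600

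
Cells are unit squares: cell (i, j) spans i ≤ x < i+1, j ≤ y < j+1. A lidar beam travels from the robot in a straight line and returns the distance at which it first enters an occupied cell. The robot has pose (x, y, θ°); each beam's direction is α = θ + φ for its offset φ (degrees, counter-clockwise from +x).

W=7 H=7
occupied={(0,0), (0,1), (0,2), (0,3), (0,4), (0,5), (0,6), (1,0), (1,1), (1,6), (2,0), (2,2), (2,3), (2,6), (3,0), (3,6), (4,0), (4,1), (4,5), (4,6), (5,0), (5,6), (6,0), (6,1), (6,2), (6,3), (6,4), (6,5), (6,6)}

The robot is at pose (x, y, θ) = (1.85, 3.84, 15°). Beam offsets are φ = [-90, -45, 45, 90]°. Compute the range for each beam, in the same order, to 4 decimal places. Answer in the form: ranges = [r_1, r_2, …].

ranges = [0.5796, 0.1732, 2.4942, 2.2362]

beam 1: φ=-90°, α=285°
  dir = (cos 285°, sin 285°) = (0.2588, -0.9659); from cell (1,3)
  next x-line at t=0.5796, next y-line at t=0.8696; Δt_x=3.8637, Δt_y=1.0353
    x: enter (2,3) at t=0.5796 ← occupied
  → r_1 = 0.5796
beam 2: φ=-45°, α=330°
  dir = (cos 330°, sin 330°) = (0.8660, -0.5000); from cell (1,3)
  next x-line at t=0.1732, next y-line at t=1.6800; Δt_x=1.1547, Δt_y=2.0000
    x: enter (2,3) at t=0.1732 ← occupied
  → r_2 = 0.1732
beam 3: φ=45°, α=60°
  dir = (cos 60°, sin 60°) = (0.5000, 0.8660); from cell (1,3)
  next x-line at t=0.3000, next y-line at t=0.1848; Δt_x=2.0000, Δt_y=1.1547
    y: enter (1,4) at t=0.1848
    x: enter (2,4) at t=0.3000
    y: enter (2,5) at t=1.3395
    x: enter (3,5) at t=2.3000
    y: enter (3,6) at t=2.4942 ← occupied
  → r_3 = 2.4942
beam 4: φ=90°, α=105°
  dir = (cos 105°, sin 105°) = (-0.2588, 0.9659); from cell (1,3)
  next x-line at t=3.2841, next y-line at t=0.1656; Δt_x=3.8637, Δt_y=1.0353
    y: enter (1,4) at t=0.1656
    y: enter (1,5) at t=1.2009
    y: enter (1,6) at t=2.2362 ← occupied
  → r_4 = 2.2362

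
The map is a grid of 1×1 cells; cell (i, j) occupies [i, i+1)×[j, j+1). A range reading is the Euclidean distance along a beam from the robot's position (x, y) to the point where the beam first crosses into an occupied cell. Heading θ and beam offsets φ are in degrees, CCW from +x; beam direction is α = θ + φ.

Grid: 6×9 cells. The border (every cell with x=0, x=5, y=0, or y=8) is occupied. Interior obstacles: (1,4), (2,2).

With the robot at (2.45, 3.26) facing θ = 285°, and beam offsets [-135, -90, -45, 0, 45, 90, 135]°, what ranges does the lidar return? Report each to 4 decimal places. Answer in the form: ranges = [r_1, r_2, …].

beam 1: φ=-135°, α=150°
  direction (-0.8660, 0.5000); cell (2,3); t to first gridline: x 0.5196, y 1.4800 (then +1.1547 / +2.0000)
    (1,3) via x @ 0.5196
    (1,4) via y @ 1.4800  # hit
  → r_1 = 1.4800
beam 2: φ=-90°, α=195°
  direction (-0.9659, -0.2588); cell (2,3); t to first gridline: x 0.4659, y 1.0046 (then +1.0353 / +3.8637)
    (1,3) via x @ 0.4659
    (1,2) via y @ 1.0046
    (0,2) via x @ 1.5012  # hit
  → r_2 = 1.5012
beam 3: φ=-45°, α=240°
  direction (-0.5000, -0.8660); cell (2,3); t to first gridline: x 0.9000, y 0.3002 (then +2.0000 / +1.1547)
    (2,2) via y @ 0.3002  # hit
  → r_3 = 0.3002
beam 4: φ=0°, α=285°
  direction (0.2588, -0.9659); cell (2,3); t to first gridline: x 2.1250, y 0.2692 (then +3.8637 / +1.0353)
    (2,2) via y @ 0.2692  # hit
  → r_4 = 0.2692
beam 5: φ=45°, α=330°
  direction (0.8660, -0.5000); cell (2,3); t to first gridline: x 0.6351, y 0.5200 (then +1.1547 / +2.0000)
    (2,2) via y @ 0.5200  # hit
  → r_5 = 0.5200
beam 6: φ=90°, α=15°
  direction (0.9659, 0.2588); cell (2,3); t to first gridline: x 0.5694, y 2.8591 (then +1.0353 / +3.8637)
    (3,3) via x @ 0.5694
    (4,3) via x @ 1.6047
    (5,3) via x @ 2.6400  # hit
  → r_6 = 2.6400
beam 7: φ=135°, α=60°
  direction (0.5000, 0.8660); cell (2,3); t to first gridline: x 1.1000, y 0.8545 (then +2.0000 / +1.1547)
    (2,4) via y @ 0.8545
    (3,4) via x @ 1.1000
    (3,5) via y @ 2.0092
    (4,5) via x @ 3.1000
    (4,6) via y @ 3.1639
    (4,7) via y @ 4.3186
    (5,7) via x @ 5.1000  # hit
  → r_7 = 5.1000

ranges = [1.4800, 1.5012, 0.3002, 0.2692, 0.5200, 2.6400, 5.1000]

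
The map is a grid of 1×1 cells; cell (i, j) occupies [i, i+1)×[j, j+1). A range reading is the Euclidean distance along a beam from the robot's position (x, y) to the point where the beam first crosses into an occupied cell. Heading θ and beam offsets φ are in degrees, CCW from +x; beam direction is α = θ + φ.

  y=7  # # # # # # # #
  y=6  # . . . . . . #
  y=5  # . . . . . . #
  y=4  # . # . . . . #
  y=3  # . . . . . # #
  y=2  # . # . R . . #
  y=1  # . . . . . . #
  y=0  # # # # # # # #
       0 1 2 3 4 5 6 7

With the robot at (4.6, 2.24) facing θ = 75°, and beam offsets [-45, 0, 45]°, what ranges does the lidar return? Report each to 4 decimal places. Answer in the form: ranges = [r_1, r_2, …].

beam 1: φ=-45°, α=30°
  direction (0.8660, 0.5000); cell (4,2); t to first gridline: x 0.4619, y 1.5200 (then +1.1547 / +2.0000)
    (5,2) via x @ 0.4619
    (5,3) via y @ 1.5200
    (6,3) via x @ 1.6166  # hit
  → r_1 = 1.6166
beam 2: φ=0°, α=75°
  direction (0.2588, 0.9659); cell (4,2); t to first gridline: x 1.5455, y 0.7868 (then +3.8637 / +1.0353)
    (4,3) via y @ 0.7868
    (5,3) via x @ 1.5455
    (5,4) via y @ 1.8221
    (5,5) via y @ 2.8574
    (5,6) via y @ 3.8926
    (5,7) via y @ 4.9279  # hit
  → r_2 = 4.9279
beam 3: φ=45°, α=120°
  direction (-0.5000, 0.8660); cell (4,2); t to first gridline: x 1.2000, y 0.8776 (then +2.0000 / +1.1547)
    (4,3) via y @ 0.8776
    (3,3) via x @ 1.2000
    (3,4) via y @ 2.0323
    (3,5) via y @ 3.1870
    (2,5) via x @ 3.2000
    (2,6) via y @ 4.3417
    (1,6) via x @ 5.2000
    (1,7) via y @ 5.4964  # hit
  → r_3 = 5.4964

ranges = [1.6166, 4.9279, 5.4964]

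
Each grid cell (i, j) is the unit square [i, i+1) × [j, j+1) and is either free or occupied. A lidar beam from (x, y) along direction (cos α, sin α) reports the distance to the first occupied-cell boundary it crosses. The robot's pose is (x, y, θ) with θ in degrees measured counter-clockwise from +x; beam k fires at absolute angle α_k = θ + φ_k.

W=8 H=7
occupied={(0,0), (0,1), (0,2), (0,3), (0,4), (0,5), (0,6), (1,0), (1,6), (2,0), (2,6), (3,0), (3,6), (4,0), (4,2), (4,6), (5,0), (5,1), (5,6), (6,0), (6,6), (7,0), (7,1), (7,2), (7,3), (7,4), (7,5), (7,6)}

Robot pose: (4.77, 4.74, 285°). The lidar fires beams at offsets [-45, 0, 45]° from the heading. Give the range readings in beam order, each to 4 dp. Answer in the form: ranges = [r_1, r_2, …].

ranges = [4.3186, 2.8367, 2.5750]

beam 1: φ=-45°, α=240°
  dir = (cos 240°, sin 240°) = (-0.5000, -0.8660); from cell (4,4)
  next x-line at t=1.5400, next y-line at t=0.8545; Δt_x=2.0000, Δt_y=1.1547
    y: enter (4,3) at t=0.8545
    x: enter (3,3) at t=1.5400
    y: enter (3,2) at t=2.0092
    y: enter (3,1) at t=3.1639
    x: enter (2,1) at t=3.5400
    y: enter (2,0) at t=4.3186 ← occupied
  → r_1 = 4.3186
beam 2: φ=0°, α=285°
  dir = (cos 285°, sin 285°) = (0.2588, -0.9659); from cell (4,4)
  next x-line at t=0.8887, next y-line at t=0.7661; Δt_x=3.8637, Δt_y=1.0353
    y: enter (4,3) at t=0.7661
    x: enter (5,3) at t=0.8887
    y: enter (5,2) at t=1.8014
    y: enter (5,1) at t=2.8367 ← occupied
  → r_2 = 2.8367
beam 3: φ=45°, α=330°
  dir = (cos 330°, sin 330°) = (0.8660, -0.5000); from cell (4,4)
  next x-line at t=0.2656, next y-line at t=1.4800; Δt_x=1.1547, Δt_y=2.0000
    x: enter (5,4) at t=0.2656
    x: enter (6,4) at t=1.4203
    y: enter (6,3) at t=1.4800
    x: enter (7,3) at t=2.5750 ← occupied
  → r_3 = 2.5750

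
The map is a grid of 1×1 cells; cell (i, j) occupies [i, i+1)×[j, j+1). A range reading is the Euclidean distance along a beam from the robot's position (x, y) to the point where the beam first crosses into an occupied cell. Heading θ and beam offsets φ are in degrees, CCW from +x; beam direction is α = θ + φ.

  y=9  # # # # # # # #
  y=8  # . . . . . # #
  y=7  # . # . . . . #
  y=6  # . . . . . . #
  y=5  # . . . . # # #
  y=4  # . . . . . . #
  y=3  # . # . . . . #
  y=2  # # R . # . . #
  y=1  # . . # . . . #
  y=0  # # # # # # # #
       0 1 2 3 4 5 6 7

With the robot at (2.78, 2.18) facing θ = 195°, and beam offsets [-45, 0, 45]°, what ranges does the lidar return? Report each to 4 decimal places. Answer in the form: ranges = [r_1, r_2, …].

beam 1: φ=-45°, α=150°
  direction (-0.8660, 0.5000); cell (2,2); t to first gridline: x 0.9007, y 1.6400 (then +1.1547 / +2.0000)
    (1,2) via x @ 0.9007  # hit
  → r_1 = 0.9007
beam 2: φ=0°, α=195°
  direction (-0.9659, -0.2588); cell (2,2); t to first gridline: x 0.8075, y 0.6955 (then +1.0353 / +3.8637)
    (2,1) via y @ 0.6955
    (1,1) via x @ 0.8075
    (0,1) via x @ 1.8428  # hit
  → r_2 = 1.8428
beam 3: φ=45°, α=240°
  direction (-0.5000, -0.8660); cell (2,2); t to first gridline: x 1.5600, y 0.2078 (then +2.0000 / +1.1547)
    (2,1) via y @ 0.2078
    (2,0) via y @ 1.3625  # hit
  → r_3 = 1.3625

ranges = [0.9007, 1.8428, 1.3625]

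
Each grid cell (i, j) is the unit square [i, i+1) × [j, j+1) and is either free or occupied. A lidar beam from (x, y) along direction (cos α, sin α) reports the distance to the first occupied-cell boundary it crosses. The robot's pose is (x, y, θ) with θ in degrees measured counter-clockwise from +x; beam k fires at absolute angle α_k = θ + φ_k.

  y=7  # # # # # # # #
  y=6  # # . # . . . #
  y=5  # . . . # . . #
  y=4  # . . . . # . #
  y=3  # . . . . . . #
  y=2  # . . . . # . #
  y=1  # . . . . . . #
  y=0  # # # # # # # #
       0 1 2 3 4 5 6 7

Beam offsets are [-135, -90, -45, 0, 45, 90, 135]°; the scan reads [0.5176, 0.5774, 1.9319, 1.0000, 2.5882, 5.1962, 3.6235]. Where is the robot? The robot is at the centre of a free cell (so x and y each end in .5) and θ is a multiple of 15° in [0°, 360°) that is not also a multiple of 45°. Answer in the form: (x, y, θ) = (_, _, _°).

The pose lattice has 31·16 = 496 candidates. Test each by forward raycasting.
  (3.5, 1.5, 240°): beam 1 = 5.6940 ≠ 0.5176 ✗
  (6.5, 5.5, 75°): beam 1 = 1.0000 ≠ 0.5176 ✗
  (3.5, 3.5, 285°): beam 1 = 2.8868 ≠ 0.5176 ✗
  (1.5, 1.5, 15°): beam 1 = 0.5774 ≠ 0.5176 ✗
  …
  (4.5, 1.5, 30°): r_1=0.5176, r_2=0.5774, r_3=1.9319, r_4=1.0000, r_5=2.5882, r_6=5.1962, r_7=3.6235 — all match ✓
Unique over the lattice → pose = (4.5, 1.5, 30°).

(x, y, θ) = (4.5, 1.5, 30°)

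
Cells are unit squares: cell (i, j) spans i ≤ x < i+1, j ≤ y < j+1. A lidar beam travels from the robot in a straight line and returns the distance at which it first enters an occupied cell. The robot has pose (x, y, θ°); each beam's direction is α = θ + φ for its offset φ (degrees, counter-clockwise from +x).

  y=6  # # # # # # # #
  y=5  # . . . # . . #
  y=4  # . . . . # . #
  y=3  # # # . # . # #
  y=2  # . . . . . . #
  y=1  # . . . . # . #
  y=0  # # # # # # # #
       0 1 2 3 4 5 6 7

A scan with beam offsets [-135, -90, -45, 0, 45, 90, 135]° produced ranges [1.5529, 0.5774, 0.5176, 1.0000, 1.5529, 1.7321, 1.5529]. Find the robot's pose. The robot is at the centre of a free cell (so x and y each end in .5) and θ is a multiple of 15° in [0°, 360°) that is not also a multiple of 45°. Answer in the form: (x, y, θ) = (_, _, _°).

The pose lattice has 23·16 = 368 candidates. Test each by forward raycasting.
  (5.5, 5.5, 60°): beam 1 = 0.5176 ≠ 1.5529 ✗
  (1.5, 1.5, 60°): beam 1 = 0.5176 ≠ 1.5529 ✗
  (2.5, 1.5, 345°): beam 1 = 1.0000 ≠ 1.5529 ✗
  …
  (2.5, 5.5, 150°): r_1=1.5529, r_2=0.5774, r_3=0.5176, r_4=1.0000, r_5=1.5529, r_6=1.7321, r_7=1.5529 — all match ✓
Only this pose fits every beam.

(x, y, θ) = (2.5, 5.5, 150°)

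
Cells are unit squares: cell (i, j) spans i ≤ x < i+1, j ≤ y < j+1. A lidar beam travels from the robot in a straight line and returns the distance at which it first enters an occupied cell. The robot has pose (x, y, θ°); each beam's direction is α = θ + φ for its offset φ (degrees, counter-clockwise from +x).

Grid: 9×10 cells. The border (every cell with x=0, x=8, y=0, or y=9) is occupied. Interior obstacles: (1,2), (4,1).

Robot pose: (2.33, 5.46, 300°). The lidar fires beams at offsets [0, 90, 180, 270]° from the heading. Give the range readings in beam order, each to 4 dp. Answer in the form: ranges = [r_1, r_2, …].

beam 1: φ=0°, α=300°
  d=(0.5000,-0.8660)  start (2,5)  tX=1.3400 tY=0.5312  stride 1/|dx|=2.0000 1/|dy|=1.1547
    cross y-line → (2,4), t=0.5312
    cross x-line → (3,4), t=1.3400
    cross y-line → (3,3), t=1.6859
    cross y-line → (3,2), t=2.8406
    cross x-line → (4,2), t=3.3400
    cross y-line → (4,1), t=3.9953 (wall)
  → r_1 = 3.9953
beam 2: φ=90°, α=30°
  d=(0.8660,0.5000)  start (2,5)  tX=0.7736 tY=1.0800  stride 1/|dx|=1.1547 1/|dy|=2.0000
    cross x-line → (3,5), t=0.7736
    cross y-line → (3,6), t=1.0800
    cross x-line → (4,6), t=1.9283
    cross y-line → (4,7), t=3.0800
    cross x-line → (5,7), t=3.0831
    cross x-line → (6,7), t=4.2378
    cross y-line → (6,8), t=5.0800
    cross x-line → (7,8), t=5.3925
    cross x-line → (8,8), t=6.5472 (wall)
  → r_2 = 6.5472
beam 3: φ=180°, α=120°
  d=(-0.5000,0.8660)  start (2,5)  tX=0.6600 tY=0.6235  stride 1/|dx|=2.0000 1/|dy|=1.1547
    cross y-line → (2,6), t=0.6235
    cross x-line → (1,6), t=0.6600
    cross y-line → (1,7), t=1.7782
    cross x-line → (0,7), t=2.6600 (wall)
  → r_3 = 2.6600
beam 4: φ=270°, α=210°
  d=(-0.8660,-0.5000)  start (2,5)  tX=0.3811 tY=0.9200  stride 1/|dx|=1.1547 1/|dy|=2.0000
    cross x-line → (1,5), t=0.3811
    cross y-line → (1,4), t=0.9200
    cross x-line → (0,4), t=1.5358 (wall)
  → r_4 = 1.5358

ranges = [3.9953, 6.5472, 2.6600, 1.5358]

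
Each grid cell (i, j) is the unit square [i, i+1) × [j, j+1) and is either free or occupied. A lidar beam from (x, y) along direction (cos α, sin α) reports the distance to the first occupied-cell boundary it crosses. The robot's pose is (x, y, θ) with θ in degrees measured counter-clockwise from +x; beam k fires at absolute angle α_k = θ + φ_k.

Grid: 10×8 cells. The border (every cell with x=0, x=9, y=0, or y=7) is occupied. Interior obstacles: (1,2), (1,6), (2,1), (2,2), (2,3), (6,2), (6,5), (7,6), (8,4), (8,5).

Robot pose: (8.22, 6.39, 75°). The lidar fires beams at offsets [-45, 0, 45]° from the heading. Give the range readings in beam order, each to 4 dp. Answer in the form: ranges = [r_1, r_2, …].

ranges = [0.9007, 0.6315, 0.4400]

beam 1: φ=-45°, α=30°
  d=(0.8660,0.5000)  start (8,6)  tX=0.9007 tY=1.2200  stride 1/|dx|=1.1547 1/|dy|=2.0000
    cross x-line → (9,6), t=0.9007 (wall)
  → r_1 = 0.9007
beam 2: φ=0°, α=75°
  d=(0.2588,0.9659)  start (8,6)  tX=3.0137 tY=0.6315  stride 1/|dx|=3.8637 1/|dy|=1.0353
    cross y-line → (8,7), t=0.6315 (wall)
  → r_2 = 0.6315
beam 3: φ=45°, α=120°
  d=(-0.5000,0.8660)  start (8,6)  tX=0.4400 tY=0.7044  stride 1/|dx|=2.0000 1/|dy|=1.1547
    cross x-line → (7,6), t=0.4400 (wall)
  → r_3 = 0.4400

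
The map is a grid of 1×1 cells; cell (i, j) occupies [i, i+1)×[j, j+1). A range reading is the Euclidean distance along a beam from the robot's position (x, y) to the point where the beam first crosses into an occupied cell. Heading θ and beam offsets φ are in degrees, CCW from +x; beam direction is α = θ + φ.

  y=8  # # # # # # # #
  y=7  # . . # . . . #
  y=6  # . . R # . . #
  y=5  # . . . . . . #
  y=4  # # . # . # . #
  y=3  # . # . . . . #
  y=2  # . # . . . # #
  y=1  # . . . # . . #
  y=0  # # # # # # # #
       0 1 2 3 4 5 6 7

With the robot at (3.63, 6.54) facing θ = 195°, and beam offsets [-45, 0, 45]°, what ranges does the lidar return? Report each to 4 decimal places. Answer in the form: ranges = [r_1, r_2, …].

beam 1: φ=-45°, α=150°
  d=(-0.8660,0.5000)  start (3,6)  tX=0.7275 tY=0.9200  stride 1/|dx|=1.1547 1/|dy|=2.0000
    cross x-line → (2,6), t=0.7275
    cross y-line → (2,7), t=0.9200
    cross x-line → (1,7), t=1.8822
    cross y-line → (1,8), t=2.9200 (wall)
  → r_1 = 2.9200
beam 2: φ=0°, α=195°
  d=(-0.9659,-0.2588)  start (3,6)  tX=0.6522 tY=2.0864  stride 1/|dx|=1.0353 1/|dy|=3.8637
    cross x-line → (2,6), t=0.6522
    cross x-line → (1,6), t=1.6875
    cross y-line → (1,5), t=2.0864
    cross x-line → (0,5), t=2.7228 (wall)
  → r_2 = 2.7228
beam 3: φ=45°, α=240°
  d=(-0.5000,-0.8660)  start (3,6)  tX=1.2600 tY=0.6235  stride 1/|dx|=2.0000 1/|dy|=1.1547
    cross y-line → (3,5), t=0.6235
    cross x-line → (2,5), t=1.2600
    cross y-line → (2,4), t=1.7782
    cross y-line → (2,3), t=2.9329 (wall)
  → r_3 = 2.9329

ranges = [2.9200, 2.7228, 2.9329]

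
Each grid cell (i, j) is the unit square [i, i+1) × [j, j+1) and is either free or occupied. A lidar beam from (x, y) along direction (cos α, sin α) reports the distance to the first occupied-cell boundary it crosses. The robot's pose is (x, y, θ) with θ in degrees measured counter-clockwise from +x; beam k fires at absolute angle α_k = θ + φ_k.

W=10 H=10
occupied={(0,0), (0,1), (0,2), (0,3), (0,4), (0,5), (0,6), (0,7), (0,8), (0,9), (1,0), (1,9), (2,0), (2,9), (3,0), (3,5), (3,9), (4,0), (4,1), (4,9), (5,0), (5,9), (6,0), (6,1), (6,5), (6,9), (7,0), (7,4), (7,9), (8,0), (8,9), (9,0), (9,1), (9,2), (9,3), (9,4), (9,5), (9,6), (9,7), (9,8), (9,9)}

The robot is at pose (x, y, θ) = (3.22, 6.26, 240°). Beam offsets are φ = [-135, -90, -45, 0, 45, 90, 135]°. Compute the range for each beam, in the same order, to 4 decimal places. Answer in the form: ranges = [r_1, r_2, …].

ranges = [2.8367, 2.5634, 2.2983, 0.3002, 0.2692, 0.5200, 5.9839]

beam 1: φ=-135°, α=105°
  direction (-0.2588, 0.9659); cell (3,6); t to first gridline: x 0.8500, y 0.7661 (then +3.8637 / +1.0353)
    (3,7) via y @ 0.7661
    (2,7) via x @ 0.8500
    (2,8) via y @ 1.8014
    (2,9) via y @ 2.8367  # hit
  → r_1 = 2.8367
beam 2: φ=-90°, α=150°
  direction (-0.8660, 0.5000); cell (3,6); t to first gridline: x 0.2540, y 1.4800 (then +1.1547 / +2.0000)
    (2,6) via x @ 0.2540
    (1,6) via x @ 1.4087
    (1,7) via y @ 1.4800
    (0,7) via x @ 2.5634  # hit
  → r_2 = 2.5634
beam 3: φ=-45°, α=195°
  direction (-0.9659, -0.2588); cell (3,6); t to first gridline: x 0.2278, y 1.0046 (then +1.0353 / +3.8637)
    (2,6) via x @ 0.2278
    (2,5) via y @ 1.0046
    (1,5) via x @ 1.2630
    (0,5) via x @ 2.2983  # hit
  → r_3 = 2.2983
beam 4: φ=0°, α=240°
  direction (-0.5000, -0.8660); cell (3,6); t to first gridline: x 0.4400, y 0.3002 (then +2.0000 / +1.1547)
    (3,5) via y @ 0.3002  # hit
  → r_4 = 0.3002
beam 5: φ=45°, α=285°
  direction (0.2588, -0.9659); cell (3,6); t to first gridline: x 3.0137, y 0.2692 (then +3.8637 / +1.0353)
    (3,5) via y @ 0.2692  # hit
  → r_5 = 0.2692
beam 6: φ=90°, α=330°
  direction (0.8660, -0.5000); cell (3,6); t to first gridline: x 0.9007, y 0.5200 (then +1.1547 / +2.0000)
    (3,5) via y @ 0.5200  # hit
  → r_6 = 0.5200
beam 7: φ=135°, α=15°
  direction (0.9659, 0.2588); cell (3,6); t to first gridline: x 0.8075, y 2.8591 (then +1.0353 / +3.8637)
    (4,6) via x @ 0.8075
    (5,6) via x @ 1.8428
    (5,7) via y @ 2.8591
    (6,7) via x @ 2.8781
    (7,7) via x @ 3.9133
    (8,7) via x @ 4.9486
    (9,7) via x @ 5.9839  # hit
  → r_7 = 5.9839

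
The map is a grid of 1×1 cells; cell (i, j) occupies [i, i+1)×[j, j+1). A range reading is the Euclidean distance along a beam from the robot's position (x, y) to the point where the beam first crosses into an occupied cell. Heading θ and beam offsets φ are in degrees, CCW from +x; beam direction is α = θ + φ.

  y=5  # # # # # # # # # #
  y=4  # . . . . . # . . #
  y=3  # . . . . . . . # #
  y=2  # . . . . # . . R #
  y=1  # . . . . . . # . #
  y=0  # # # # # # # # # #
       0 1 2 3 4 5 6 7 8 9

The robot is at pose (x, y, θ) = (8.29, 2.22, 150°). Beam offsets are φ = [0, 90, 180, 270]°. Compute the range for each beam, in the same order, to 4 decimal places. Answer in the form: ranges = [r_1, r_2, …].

ranges = [5.5600, 0.5800, 0.8198, 0.9007]

beam 1: φ=0°, α=150°
  d=(-0.8660,0.5000)  start (8,2)  tX=0.3349 tY=1.5600  stride 1/|dx|=1.1547 1/|dy|=2.0000
    cross x-line → (7,2), t=0.3349
    cross x-line → (6,2), t=1.4896
    cross y-line → (6,3), t=1.5600
    cross x-line → (5,3), t=2.6443
    cross y-line → (5,4), t=3.5600
    cross x-line → (4,4), t=3.7990
    cross x-line → (3,4), t=4.9537
    cross y-line → (3,5), t=5.5600 (wall)
  → r_1 = 5.5600
beam 2: φ=90°, α=240°
  d=(-0.5000,-0.8660)  start (8,2)  tX=0.5800 tY=0.2540  stride 1/|dx|=2.0000 1/|dy|=1.1547
    cross y-line → (8,1), t=0.2540
    cross x-line → (7,1), t=0.5800 (wall)
  → r_2 = 0.5800
beam 3: φ=180°, α=330°
  d=(0.8660,-0.5000)  start (8,2)  tX=0.8198 tY=0.4400  stride 1/|dx|=1.1547 1/|dy|=2.0000
    cross y-line → (8,1), t=0.4400
    cross x-line → (9,1), t=0.8198 (wall)
  → r_3 = 0.8198
beam 4: φ=270°, α=60°
  d=(0.5000,0.8660)  start (8,2)  tX=1.4200 tY=0.9007  stride 1/|dx|=2.0000 1/|dy|=1.1547
    cross y-line → (8,3), t=0.9007 (wall)
  → r_4 = 0.9007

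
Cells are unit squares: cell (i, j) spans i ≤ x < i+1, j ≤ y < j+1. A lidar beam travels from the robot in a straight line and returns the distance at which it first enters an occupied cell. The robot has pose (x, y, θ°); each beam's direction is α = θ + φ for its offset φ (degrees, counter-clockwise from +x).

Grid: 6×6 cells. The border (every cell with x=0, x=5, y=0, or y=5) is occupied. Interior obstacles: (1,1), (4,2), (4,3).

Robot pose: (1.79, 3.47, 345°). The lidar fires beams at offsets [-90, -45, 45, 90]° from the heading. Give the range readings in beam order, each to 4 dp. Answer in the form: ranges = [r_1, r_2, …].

beam 1: φ=-90°, α=255°
  direction (-0.2588, -0.9659); cell (1,3); t to first gridline: x 3.0523, y 0.4866 (then +3.8637 / +1.0353)
    (1,2) via y @ 0.4866
    (1,1) via y @ 1.5219  # hit
  → r_1 = 1.5219
beam 2: φ=-45°, α=300°
  direction (0.5000, -0.8660); cell (1,3); t to first gridline: x 0.4200, y 0.5427 (then +2.0000 / +1.1547)
    (2,3) via x @ 0.4200
    (2,2) via y @ 0.5427
    (2,1) via y @ 1.6974
    (3,1) via x @ 2.4200
    (3,0) via y @ 2.8521  # hit
  → r_2 = 2.8521
beam 3: φ=45°, α=30°
  direction (0.8660, 0.5000); cell (1,3); t to first gridline: x 0.2425, y 1.0600 (then +1.1547 / +2.0000)
    (2,3) via x @ 0.2425
    (2,4) via y @ 1.0600
    (3,4) via x @ 1.3972
    (4,4) via x @ 2.5519
    (4,5) via y @ 3.0600  # hit
  → r_3 = 3.0600
beam 4: φ=90°, α=75°
  direction (0.2588, 0.9659); cell (1,3); t to first gridline: x 0.8114, y 0.5487 (then +3.8637 / +1.0353)
    (1,4) via y @ 0.5487
    (2,4) via x @ 0.8114
    (2,5) via y @ 1.5840  # hit
  → r_4 = 1.5840

ranges = [1.5219, 2.8521, 3.0600, 1.5840]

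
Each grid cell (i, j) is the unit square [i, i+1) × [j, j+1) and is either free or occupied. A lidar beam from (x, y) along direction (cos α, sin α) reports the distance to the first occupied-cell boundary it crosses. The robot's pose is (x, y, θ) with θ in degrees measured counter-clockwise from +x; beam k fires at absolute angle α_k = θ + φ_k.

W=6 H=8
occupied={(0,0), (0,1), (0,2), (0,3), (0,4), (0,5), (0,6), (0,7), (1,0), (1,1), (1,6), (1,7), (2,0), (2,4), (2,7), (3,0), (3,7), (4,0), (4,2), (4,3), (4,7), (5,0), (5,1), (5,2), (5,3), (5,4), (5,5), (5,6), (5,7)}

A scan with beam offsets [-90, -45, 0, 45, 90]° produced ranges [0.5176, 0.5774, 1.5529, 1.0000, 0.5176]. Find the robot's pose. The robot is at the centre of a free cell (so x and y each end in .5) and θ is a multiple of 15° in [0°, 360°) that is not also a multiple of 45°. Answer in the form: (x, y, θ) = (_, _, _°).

(x, y, θ) = (1.5, 4.5, 75°)

Enumerate (i+0.5, j+0.5, θ) over the 19 free cells and 16 admissible headings. For each, cast all 5 beams and compare to the given ranges.
  (3.5, 1.5, 240°): beam 1 = 2.8868 ≠ 0.5176 ✗
  (4.5, 5.5, 330°): beam 1 = 5.0000 ≠ 0.5176 ✗
  (4.5, 1.5, 195°): beam 2 = 4.0415 ≠ 0.5774 ✗
  (2.5, 6.5, 240°): beam 1 = 0.5774 ≠ 0.5176 ✗
  …
  (1.5, 4.5, 75°): r_1=0.5176, r_2=0.5774, r_3=1.5529, r_4=1.0000, r_5=0.5176 — all match ✓
Unique over the lattice → pose = (1.5, 4.5, 75°).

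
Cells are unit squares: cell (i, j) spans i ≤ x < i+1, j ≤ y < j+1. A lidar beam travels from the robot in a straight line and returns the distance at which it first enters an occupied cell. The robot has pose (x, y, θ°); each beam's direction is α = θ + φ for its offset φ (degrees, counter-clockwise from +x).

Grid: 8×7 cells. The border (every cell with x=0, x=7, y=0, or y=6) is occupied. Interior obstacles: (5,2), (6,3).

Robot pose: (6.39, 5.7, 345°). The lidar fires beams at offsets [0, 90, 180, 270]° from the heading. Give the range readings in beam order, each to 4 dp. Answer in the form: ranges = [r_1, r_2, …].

beam 1: φ=0°, α=345°
  dir = (cos 345°, sin 345°) = (0.9659, -0.2588); from cell (6,5)
  next x-line at t=0.6315, next y-line at t=2.7046; Δt_x=1.0353, Δt_y=3.8637
    x: enter (7,5) at t=0.6315 ← occupied
  → r_1 = 0.6315
beam 2: φ=90°, α=75°
  dir = (cos 75°, sin 75°) = (0.2588, 0.9659); from cell (6,5)
  next x-line at t=2.3569, next y-line at t=0.3106; Δt_x=3.8637, Δt_y=1.0353
    y: enter (6,6) at t=0.3106 ← occupied
  → r_2 = 0.3106
beam 3: φ=180°, α=165°
  dir = (cos 165°, sin 165°) = (-0.9659, 0.2588); from cell (6,5)
  next x-line at t=0.4038, next y-line at t=1.1591; Δt_x=1.0353, Δt_y=3.8637
    x: enter (5,5) at t=0.4038
    y: enter (5,6) at t=1.1591 ← occupied
  → r_3 = 1.1591
beam 4: φ=270°, α=255°
  dir = (cos 255°, sin 255°) = (-0.2588, -0.9659); from cell (6,5)
  next x-line at t=1.5068, next y-line at t=0.7247; Δt_x=3.8637, Δt_y=1.0353
    y: enter (6,4) at t=0.7247
    x: enter (5,4) at t=1.5068
    y: enter (5,3) at t=1.7600
    y: enter (5,2) at t=2.7952 ← occupied
  → r_4 = 2.7952

ranges = [0.6315, 0.3106, 1.1591, 2.7952]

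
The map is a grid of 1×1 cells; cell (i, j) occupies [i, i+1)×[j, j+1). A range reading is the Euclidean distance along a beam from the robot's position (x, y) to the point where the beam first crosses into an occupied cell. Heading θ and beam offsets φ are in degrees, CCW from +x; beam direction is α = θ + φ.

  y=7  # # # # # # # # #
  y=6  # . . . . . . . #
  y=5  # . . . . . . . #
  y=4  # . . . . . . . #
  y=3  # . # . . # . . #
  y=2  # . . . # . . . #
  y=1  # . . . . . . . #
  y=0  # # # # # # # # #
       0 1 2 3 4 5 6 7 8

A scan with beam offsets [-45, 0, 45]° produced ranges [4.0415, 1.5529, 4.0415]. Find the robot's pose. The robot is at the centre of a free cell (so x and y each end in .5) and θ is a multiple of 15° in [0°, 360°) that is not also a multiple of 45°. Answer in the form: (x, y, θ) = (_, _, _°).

Candidates: 39 free-cell centres × 16 headings = 624 poses. Raycast each; keep the one whose scan matches to 4 dp.
  (7.5, 5.5, 150°): beam 1 = 1.5529 ≠ 4.0415 ✗
  (5.5, 2.5, 210°): beam 1 = 0.5176 ≠ 4.0415 ✗
  (3.5, 1.5, 120°): beam 1 = 5.6940 ≠ 4.0415 ✗
  …
  (4.5, 3.5, 165°): r_1=4.0415, r_2=1.5529, r_3=4.0415 — all match ✓
No second candidate reproduces the full scan.

(x, y, θ) = (4.5, 3.5, 165°)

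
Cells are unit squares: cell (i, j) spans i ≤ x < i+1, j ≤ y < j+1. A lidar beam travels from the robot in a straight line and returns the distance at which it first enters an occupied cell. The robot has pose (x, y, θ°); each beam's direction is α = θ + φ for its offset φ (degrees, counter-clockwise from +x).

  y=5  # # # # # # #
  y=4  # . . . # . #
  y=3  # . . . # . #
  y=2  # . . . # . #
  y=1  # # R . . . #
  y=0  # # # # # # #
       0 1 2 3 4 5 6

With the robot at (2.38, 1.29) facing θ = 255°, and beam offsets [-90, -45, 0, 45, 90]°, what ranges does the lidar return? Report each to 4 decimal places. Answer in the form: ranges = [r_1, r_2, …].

ranges = [0.3934, 0.4388, 0.3002, 0.3349, 1.1205]

beam 1: φ=-90°, α=165°
  dir = (cos 165°, sin 165°) = (-0.9659, 0.2588); from cell (2,1)
  next x-line at t=0.3934, next y-line at t=2.7432; Δt_x=1.0353, Δt_y=3.8637
    x: enter (1,1) at t=0.3934 ← occupied
  → r_1 = 0.3934
beam 2: φ=-45°, α=210°
  dir = (cos 210°, sin 210°) = (-0.8660, -0.5000); from cell (2,1)
  next x-line at t=0.4388, next y-line at t=0.5800; Δt_x=1.1547, Δt_y=2.0000
    x: enter (1,1) at t=0.4388 ← occupied
  → r_2 = 0.4388
beam 3: φ=0°, α=255°
  dir = (cos 255°, sin 255°) = (-0.2588, -0.9659); from cell (2,1)
  next x-line at t=1.4682, next y-line at t=0.3002; Δt_x=3.8637, Δt_y=1.0353
    y: enter (2,0) at t=0.3002 ← occupied
  → r_3 = 0.3002
beam 4: φ=45°, α=300°
  dir = (cos 300°, sin 300°) = (0.5000, -0.8660); from cell (2,1)
  next x-line at t=1.2400, next y-line at t=0.3349; Δt_x=2.0000, Δt_y=1.1547
    y: enter (2,0) at t=0.3349 ← occupied
  → r_4 = 0.3349
beam 5: φ=90°, α=345°
  dir = (cos 345°, sin 345°) = (0.9659, -0.2588); from cell (2,1)
  next x-line at t=0.6419, next y-line at t=1.1205; Δt_x=1.0353, Δt_y=3.8637
    x: enter (3,1) at t=0.6419
    y: enter (3,0) at t=1.1205 ← occupied
  → r_5 = 1.1205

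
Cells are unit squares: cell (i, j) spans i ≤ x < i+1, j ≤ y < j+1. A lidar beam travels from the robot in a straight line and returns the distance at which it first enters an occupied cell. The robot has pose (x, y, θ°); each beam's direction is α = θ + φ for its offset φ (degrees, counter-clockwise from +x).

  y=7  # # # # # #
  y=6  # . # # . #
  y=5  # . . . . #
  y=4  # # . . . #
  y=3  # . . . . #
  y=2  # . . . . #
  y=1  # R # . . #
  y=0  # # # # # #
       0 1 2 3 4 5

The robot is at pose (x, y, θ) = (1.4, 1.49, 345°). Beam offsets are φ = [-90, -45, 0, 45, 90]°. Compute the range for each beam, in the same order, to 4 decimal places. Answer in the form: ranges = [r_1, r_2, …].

beam 1: φ=-90°, α=255°
  direction (-0.2588, -0.9659); cell (1,1); t to first gridline: x 1.5455, y 0.5073 (then +3.8637 / +1.0353)
    (1,0) via y @ 0.5073  # hit
  → r_1 = 0.5073
beam 2: φ=-45°, α=300°
  direction (0.5000, -0.8660); cell (1,1); t to first gridline: x 1.2000, y 0.5658 (then +2.0000 / +1.1547)
    (1,0) via y @ 0.5658  # hit
  → r_2 = 0.5658
beam 3: φ=0°, α=345°
  direction (0.9659, -0.2588); cell (1,1); t to first gridline: x 0.6212, y 1.8932 (then +1.0353 / +3.8637)
    (2,1) via x @ 0.6212  # hit
  → r_3 = 0.6212
beam 4: φ=45°, α=30°
  direction (0.8660, 0.5000); cell (1,1); t to first gridline: x 0.6928, y 1.0200 (then +1.1547 / +2.0000)
    (2,1) via x @ 0.6928  # hit
  → r_4 = 0.6928
beam 5: φ=90°, α=75°
  direction (0.2588, 0.9659); cell (1,1); t to first gridline: x 2.3182, y 0.5280 (then +3.8637 / +1.0353)
    (1,2) via y @ 0.5280
    (1,3) via y @ 1.5633
    (2,3) via x @ 2.3182
    (2,4) via y @ 2.5985
    (2,5) via y @ 3.6338
    (2,6) via y @ 4.6691  # hit
  → r_5 = 4.6691

ranges = [0.5073, 0.5658, 0.6212, 0.6928, 4.6691]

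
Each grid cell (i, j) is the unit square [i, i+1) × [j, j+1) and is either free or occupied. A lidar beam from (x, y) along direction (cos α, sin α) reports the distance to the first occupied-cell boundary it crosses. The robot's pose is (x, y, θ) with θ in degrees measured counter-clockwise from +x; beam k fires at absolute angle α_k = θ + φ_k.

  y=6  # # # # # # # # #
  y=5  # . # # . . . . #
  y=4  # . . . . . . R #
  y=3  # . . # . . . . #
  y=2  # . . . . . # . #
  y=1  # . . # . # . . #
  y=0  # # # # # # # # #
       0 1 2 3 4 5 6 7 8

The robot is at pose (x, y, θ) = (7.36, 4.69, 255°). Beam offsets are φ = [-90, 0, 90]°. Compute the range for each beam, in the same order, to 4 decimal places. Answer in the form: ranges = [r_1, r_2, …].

beam 1: φ=-90°, α=165°
  direction (-0.9659, 0.2588); cell (7,4); t to first gridline: x 0.3727, y 1.1977 (then +1.0353 / +3.8637)
    (6,4) via x @ 0.3727
    (6,5) via y @ 1.1977
    (5,5) via x @ 1.4080
    (4,5) via x @ 2.4433
    (3,5) via x @ 3.4785  # hit
  → r_1 = 3.4785
beam 2: φ=0°, α=255°
  direction (-0.2588, -0.9659); cell (7,4); t to first gridline: x 1.3909, y 0.7143 (then +3.8637 / +1.0353)
    (7,3) via y @ 0.7143
    (6,3) via x @ 1.3909
    (6,2) via y @ 1.7496  # hit
  → r_2 = 1.7496
beam 3: φ=90°, α=345°
  direction (0.9659, -0.2588); cell (7,4); t to first gridline: x 0.6626, y 2.6660 (then +1.0353 / +3.8637)
    (8,4) via x @ 0.6626  # hit
  → r_3 = 0.6626

ranges = [3.4785, 1.7496, 0.6626]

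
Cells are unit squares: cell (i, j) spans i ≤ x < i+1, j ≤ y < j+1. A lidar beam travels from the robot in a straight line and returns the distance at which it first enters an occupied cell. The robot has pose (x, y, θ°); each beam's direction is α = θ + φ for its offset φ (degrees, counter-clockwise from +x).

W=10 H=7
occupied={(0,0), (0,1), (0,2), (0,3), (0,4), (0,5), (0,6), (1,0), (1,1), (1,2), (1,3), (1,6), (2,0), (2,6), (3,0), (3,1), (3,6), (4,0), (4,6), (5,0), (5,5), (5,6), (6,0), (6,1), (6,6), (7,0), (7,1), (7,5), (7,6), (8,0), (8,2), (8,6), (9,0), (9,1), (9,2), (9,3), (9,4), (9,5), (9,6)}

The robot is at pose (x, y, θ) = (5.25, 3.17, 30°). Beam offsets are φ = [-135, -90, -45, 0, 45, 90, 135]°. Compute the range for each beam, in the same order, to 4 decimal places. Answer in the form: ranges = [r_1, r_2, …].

ranges = [2.2465, 1.5000, 2.8470, 4.3301, 1.8946, 3.2678, 4.3999]

beam 1: φ=-135°, α=255°
  dir = (cos 255°, sin 255°) = (-0.2588, -0.9659); from cell (5,3)
  next x-line at t=0.9659, next y-line at t=0.1760; Δt_x=3.8637, Δt_y=1.0353
    y: enter (5,2) at t=0.1760
    x: enter (4,2) at t=0.9659
    y: enter (4,1) at t=1.2113
    y: enter (4,0) at t=2.2465 ← occupied
  → r_1 = 2.2465
beam 2: φ=-90°, α=300°
  dir = (cos 300°, sin 300°) = (0.5000, -0.8660); from cell (5,3)
  next x-line at t=1.5000, next y-line at t=0.1963; Δt_x=2.0000, Δt_y=1.1547
    y: enter (5,2) at t=0.1963
    y: enter (5,1) at t=1.3510
    x: enter (6,1) at t=1.5000 ← occupied
  → r_2 = 1.5000
beam 3: φ=-45°, α=345°
  dir = (cos 345°, sin 345°) = (0.9659, -0.2588); from cell (5,3)
  next x-line at t=0.7765, next y-line at t=0.6568; Δt_x=1.0353, Δt_y=3.8637
    y: enter (5,2) at t=0.6568
    x: enter (6,2) at t=0.7765
    x: enter (7,2) at t=1.8117
    x: enter (8,2) at t=2.8470 ← occupied
  → r_3 = 2.8470
beam 4: φ=0°, α=30°
  dir = (cos 30°, sin 30°) = (0.8660, 0.5000); from cell (5,3)
  next x-line at t=0.8660, next y-line at t=1.6600; Δt_x=1.1547, Δt_y=2.0000
    x: enter (6,3) at t=0.8660
    y: enter (6,4) at t=1.6600
    x: enter (7,4) at t=2.0207
    x: enter (8,4) at t=3.1754
    y: enter (8,5) at t=3.6600
    x: enter (9,5) at t=4.3301 ← occupied
  → r_4 = 4.3301
beam 5: φ=45°, α=75°
  dir = (cos 75°, sin 75°) = (0.2588, 0.9659); from cell (5,3)
  next x-line at t=2.8978, next y-line at t=0.8593; Δt_x=3.8637, Δt_y=1.0353
    y: enter (5,4) at t=0.8593
    y: enter (5,5) at t=1.8946 ← occupied
  → r_5 = 1.8946
beam 6: φ=90°, α=120°
  dir = (cos 120°, sin 120°) = (-0.5000, 0.8660); from cell (5,3)
  next x-line at t=0.5000, next y-line at t=0.9584; Δt_x=2.0000, Δt_y=1.1547
    x: enter (4,3) at t=0.5000
    y: enter (4,4) at t=0.9584
    y: enter (4,5) at t=2.1131
    x: enter (3,5) at t=2.5000
    y: enter (3,6) at t=3.2678 ← occupied
  → r_6 = 3.2678
beam 7: φ=135°, α=165°
  dir = (cos 165°, sin 165°) = (-0.9659, 0.2588); from cell (5,3)
  next x-line at t=0.2588, next y-line at t=3.2069; Δt_x=1.0353, Δt_y=3.8637
    x: enter (4,3) at t=0.2588
    x: enter (3,3) at t=1.2941
    x: enter (2,3) at t=2.3294
    y: enter (2,4) at t=3.2069
    x: enter (1,4) at t=3.3646
    x: enter (0,4) at t=4.3999 ← occupied
  → r_7 = 4.3999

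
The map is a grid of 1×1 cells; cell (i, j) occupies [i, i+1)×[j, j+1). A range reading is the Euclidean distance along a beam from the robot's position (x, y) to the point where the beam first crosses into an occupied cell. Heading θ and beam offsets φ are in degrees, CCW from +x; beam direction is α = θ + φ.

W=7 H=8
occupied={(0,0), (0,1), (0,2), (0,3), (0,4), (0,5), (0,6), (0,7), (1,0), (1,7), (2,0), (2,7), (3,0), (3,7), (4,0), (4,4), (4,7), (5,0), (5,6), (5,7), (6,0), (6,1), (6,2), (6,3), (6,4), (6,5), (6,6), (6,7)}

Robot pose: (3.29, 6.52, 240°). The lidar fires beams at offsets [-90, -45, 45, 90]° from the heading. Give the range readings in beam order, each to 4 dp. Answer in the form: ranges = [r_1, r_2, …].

beam 1: φ=-90°, α=150°
  cosα=-0.8660 sinα=0.5000 | (3,6) | tMaxX 0.3349 tMaxY 0.9600 | tΔX 1.1547 tΔY 2.0000
    t=0.3349 [x] (2,6)
    t=0.9600 [y] (2,7) — stop
  → r_1 = 0.9600
beam 2: φ=-45°, α=195°
  cosα=-0.9659 sinα=-0.2588 | (3,6) | tMaxX 0.3002 tMaxY 2.0091 | tΔX 1.0353 tΔY 3.8637
    t=0.3002 [x] (2,6)
    t=1.3355 [x] (1,6)
    t=2.0091 [y] (1,5)
    t=2.3708 [x] (0,5) — stop
  → r_2 = 2.3708
beam 3: φ=45°, α=285°
  cosα=0.2588 sinα=-0.9659 | (3,6) | tMaxX 2.7432 tMaxY 0.5383 | tΔX 3.8637 tΔY 1.0353
    t=0.5383 [y] (3,5)
    t=1.5736 [y] (3,4)
    t=2.6089 [y] (3,3)
    t=2.7432 [x] (4,3)
    t=3.6442 [y] (4,2)
    t=4.6794 [y] (4,1)
    t=5.7147 [y] (4,0) — stop
  → r_3 = 5.7147
beam 4: φ=90°, α=330°
  cosα=0.8660 sinα=-0.5000 | (3,6) | tMaxX 0.8198 tMaxY 1.0400 | tΔX 1.1547 tΔY 2.0000
    t=0.8198 [x] (4,6)
    t=1.0400 [y] (4,5)
    t=1.9745 [x] (5,5)
    t=3.0400 [y] (5,4)
    t=3.1292 [x] (6,4) — stop
  → r_4 = 3.1292

ranges = [0.9600, 2.3708, 5.7147, 3.1292]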